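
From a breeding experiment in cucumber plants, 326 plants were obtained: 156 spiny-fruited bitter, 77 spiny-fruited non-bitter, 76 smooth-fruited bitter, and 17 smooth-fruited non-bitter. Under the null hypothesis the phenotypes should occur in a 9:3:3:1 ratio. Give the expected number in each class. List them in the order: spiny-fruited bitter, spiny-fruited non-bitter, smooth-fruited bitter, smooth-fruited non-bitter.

183.375, 61.125, 61.125, 20.375

The 9:3:3:1 ratio has 16 parts, so with N = 326 the expected counts are:
  spiny-fruited bitter: 326 × 9/16 = 183.375
  spiny-fruited non-bitter: 326 × 3/16 = 61.125
  smooth-fruited bitter: 326 × 3/16 = 61.125
  smooth-fruited non-bitter: 326 × 1/16 = 20.375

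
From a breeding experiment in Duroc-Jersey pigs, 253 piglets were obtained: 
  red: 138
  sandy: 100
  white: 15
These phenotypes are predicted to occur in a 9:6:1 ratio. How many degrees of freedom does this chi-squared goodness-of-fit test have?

2

A goodness-of-fit test with 3 phenotype classes has df = 3 − 1 = 2.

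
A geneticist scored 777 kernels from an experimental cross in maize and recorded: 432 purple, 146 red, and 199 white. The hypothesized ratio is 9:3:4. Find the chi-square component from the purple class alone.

0.059

Under the 9:3:4 hypothesis (Σ ratio = 16, N = 777):
  purple: 777 × 9/16 = 437.0625
  red: 777 × 3/16 = 145.6875
  white: 777 × 4/16 = 194.25
Contribution of purple: (432 − 437.0625)² / 437.0625 = 0.0586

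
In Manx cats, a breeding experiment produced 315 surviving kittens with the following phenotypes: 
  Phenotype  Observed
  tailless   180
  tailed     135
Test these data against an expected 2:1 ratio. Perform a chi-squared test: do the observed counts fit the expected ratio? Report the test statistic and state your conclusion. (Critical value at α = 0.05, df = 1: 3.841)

Total ratio parts = 3. Expected numbers out of 315:
  tailless: 315 × 2/3 = 210
  tailed: 315 × 1/3 = 105
χ² = Σ (O − E)² / E
  tailless: (180 − 210)² / 210 = 4.2857
  tailed: (135 − 105)² / 105 = 8.5714
χ² = 4.2857 + 8.5714 = 12.8571 ≈ 12.857
Degrees of freedom = 2 − 1 = 1; critical value at α = 0.05 is 3.841.
Since 12.857 > 3.841, we reject the null hypothesis — the data do not fit the 2:1 ratio.

12.857; not consistent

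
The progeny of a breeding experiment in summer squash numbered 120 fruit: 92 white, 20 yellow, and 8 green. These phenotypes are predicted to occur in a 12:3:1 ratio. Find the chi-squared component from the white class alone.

0.044

Expected counts for N = 120 under a 12:3:1 ratio (total parts = 16):
  white: 120 × 12/16 = 90
  yellow: 120 × 3/16 = 22.5
  green: 120 × 1/16 = 7.5
Contribution of white: (92 − 90)² / 90 = 0.0444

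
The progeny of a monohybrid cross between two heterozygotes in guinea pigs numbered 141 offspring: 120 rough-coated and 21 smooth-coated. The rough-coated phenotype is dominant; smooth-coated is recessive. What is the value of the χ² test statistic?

7.681

For a monohybrid cross between heterozygotes with complete dominance, the expected phenotypic ratio is 3:1.
Expected counts for N = 141 under a 3:1 ratio (total parts = 4):
  rough-coated: 141 × 3/4 = 105.75
  smooth-coated: 141 × 1/4 = 35.25
χ² = Σ (O − E)² / E
  rough-coated: (120 − 105.75)² / 105.75 = 1.9202
  smooth-coated: (21 − 35.25)² / 35.25 = 5.7606
χ² = 1.9202 + 5.7606 = 7.6808 ≈ 7.681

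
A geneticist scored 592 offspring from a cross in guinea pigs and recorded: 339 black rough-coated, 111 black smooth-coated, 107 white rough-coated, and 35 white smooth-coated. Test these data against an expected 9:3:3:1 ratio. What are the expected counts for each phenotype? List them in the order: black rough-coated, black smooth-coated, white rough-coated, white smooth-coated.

Under the 9:3:3:1 hypothesis (Σ ratio = 16, N = 592):
  black rough-coated: 592 × 9/16 = 333
  black smooth-coated: 592 × 3/16 = 111
  white rough-coated: 592 × 3/16 = 111
  white smooth-coated: 592 × 1/16 = 37

333, 111, 111, 37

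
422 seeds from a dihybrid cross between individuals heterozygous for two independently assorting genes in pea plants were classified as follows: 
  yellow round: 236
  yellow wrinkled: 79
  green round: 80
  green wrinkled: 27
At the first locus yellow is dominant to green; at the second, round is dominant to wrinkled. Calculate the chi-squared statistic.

0.033

A dihybrid F₂ with independent assortment and complete dominance at both loci gives a 9:3:3:1 phenotypic ratio.
Expected counts for N = 422 under a 9:3:3:1 ratio (total parts = 16):
  yellow round: 422 × 9/16 = 237.375
  yellow wrinkled: 422 × 3/16 = 79.125
  green round: 422 × 3/16 = 79.125
  green wrinkled: 422 × 1/16 = 26.375
χ² = Σ (O − E)² / E
  yellow round: (236 − 237.375)² / 237.375 = 0.0080
  yellow wrinkled: (79 − 79.125)² / 79.125 = 0.0002
  green round: (80 − 79.125)² / 79.125 = 0.0097
  green wrinkled: (27 − 26.375)² / 26.375 = 0.0148
χ² = 0.0080 + 0.0002 + 0.0097 + 0.0148 = 0.0327 ≈ 0.033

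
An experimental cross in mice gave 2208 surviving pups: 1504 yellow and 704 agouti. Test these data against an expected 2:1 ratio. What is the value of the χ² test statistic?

Under the 2:1 hypothesis (Σ ratio = 3, N = 2208):
  yellow: 2208 × 2/3 = 1472
  agouti: 2208 × 1/3 = 736
χ² = Σ (O − E)² / E
  yellow: (1504 − 1472)² / 1472 = 0.6957
  agouti: (704 − 736)² / 736 = 1.3913
χ² = 0.6957 + 1.3913 = 2.087

2.087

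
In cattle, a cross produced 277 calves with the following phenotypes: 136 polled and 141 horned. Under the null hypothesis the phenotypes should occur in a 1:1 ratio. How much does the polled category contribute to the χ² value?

Total ratio parts = 2. Expected numbers out of 277:
  polled: 277 × 1/2 = 138.5
  horned: 277 × 1/2 = 138.5
Contribution of polled: (136 − 138.5)² / 138.5 = 0.0451

0.045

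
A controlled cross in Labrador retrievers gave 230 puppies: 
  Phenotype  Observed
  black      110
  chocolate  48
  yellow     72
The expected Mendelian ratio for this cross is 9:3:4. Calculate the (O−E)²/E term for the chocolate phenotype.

The 9:3:4 ratio has 16 parts, so with N = 230 the expected counts are:
  black: 230 × 9/16 = 129.375
  chocolate: 230 × 3/16 = 43.125
  yellow: 230 × 4/16 = 57.5
Contribution of chocolate: (48 − 43.125)² / 43.125 = 0.5511

0.551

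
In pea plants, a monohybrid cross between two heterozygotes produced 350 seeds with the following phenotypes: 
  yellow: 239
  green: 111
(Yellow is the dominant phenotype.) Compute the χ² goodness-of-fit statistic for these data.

8.415

For a monohybrid cross between heterozygotes with complete dominance, the expected phenotypic ratio is 3:1.
Under the 3:1 hypothesis (Σ ratio = 4, N = 350):
  yellow: 350 × 3/4 = 262.5
  green: 350 × 1/4 = 87.5
χ² = Σ (O − E)² / E
  yellow: (239 − 262.5)² / 262.5 = 2.1038
  green: (111 − 87.5)² / 87.5 = 6.3114
χ² = 2.1038 + 6.3114 = 8.4152 ≈ 8.415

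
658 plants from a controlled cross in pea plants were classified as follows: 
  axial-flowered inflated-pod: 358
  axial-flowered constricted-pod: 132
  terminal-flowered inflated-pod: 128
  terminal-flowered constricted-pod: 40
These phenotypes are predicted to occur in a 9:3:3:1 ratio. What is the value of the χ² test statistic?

Total ratio parts = 16. Expected numbers out of 658:
  axial-flowered inflated-pod: 658 × 9/16 = 370.125
  axial-flowered constricted-pod: 658 × 3/16 = 123.375
  terminal-flowered inflated-pod: 658 × 3/16 = 123.375
  terminal-flowered constricted-pod: 658 × 1/16 = 41.125
χ² = Σ (O − E)² / E
  axial-flowered inflated-pod: (358 − 370.125)² / 370.125 = 0.3972
  axial-flowered constricted-pod: (132 − 123.375)² / 123.375 = 0.6030
  terminal-flowered inflated-pod: (128 − 123.375)² / 123.375 = 0.1734
  terminal-flowered constricted-pod: (40 − 41.125)² / 41.125 = 0.0308
χ² = 0.3972 + 0.6030 + 0.1734 + 0.0308 = 1.2044 ≈ 1.204

1.204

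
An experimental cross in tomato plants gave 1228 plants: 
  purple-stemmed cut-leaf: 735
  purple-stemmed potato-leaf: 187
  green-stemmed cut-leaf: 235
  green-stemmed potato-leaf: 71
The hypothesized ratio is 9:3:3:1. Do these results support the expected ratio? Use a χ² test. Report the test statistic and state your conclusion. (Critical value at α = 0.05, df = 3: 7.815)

Under the 9:3:3:1 hypothesis (Σ ratio = 16, N = 1228):
  purple-stemmed cut-leaf: 1228 × 9/16 = 690.75
  purple-stemmed potato-leaf: 1228 × 3/16 = 230.25
  green-stemmed cut-leaf: 1228 × 3/16 = 230.25
  green-stemmed potato-leaf: 1228 × 1/16 = 76.75
χ² = Σ (O − E)² / E
  purple-stemmed cut-leaf: (735 − 690.75)² / 690.75 = 2.8347
  purple-stemmed potato-leaf: (187 − 230.25)² / 230.25 = 8.1240
  green-stemmed cut-leaf: (235 − 230.25)² / 230.25 = 0.0980
  green-stemmed potato-leaf: (71 − 76.75)² / 76.75 = 0.4308
χ² = 2.8347 + 8.1240 + 0.0980 + 0.4308 = 11.4875 ≈ 11.488
Degrees of freedom = 4 − 1 = 3; critical value at α = 0.05 is 7.815.
Since 11.488 > 7.815, we reject the null hypothesis — the data do not fit the 9:3:3:1 ratio.

11.488; not consistent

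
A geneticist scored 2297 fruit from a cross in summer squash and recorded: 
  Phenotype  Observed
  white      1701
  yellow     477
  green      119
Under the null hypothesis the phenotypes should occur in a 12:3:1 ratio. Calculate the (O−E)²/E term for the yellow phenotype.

The 12:3:1 ratio has 16 parts, so with N = 2297 the expected counts are:
  white: 2297 × 12/16 = 1722.75
  yellow: 2297 × 3/16 = 430.6875
  green: 2297 × 1/16 = 143.5625
Contribution of yellow: (477 − 430.6875)² / 430.6875 = 4.9801

4.980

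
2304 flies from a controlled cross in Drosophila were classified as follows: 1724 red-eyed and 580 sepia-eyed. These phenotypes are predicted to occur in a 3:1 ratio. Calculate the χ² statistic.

Expected counts for N = 2304 under a 3:1 ratio (total parts = 4):
  red-eyed: 2304 × 3/4 = 1728
  sepia-eyed: 2304 × 1/4 = 576
χ² = Σ (O − E)² / E
  red-eyed: (1724 − 1728)² / 1728 = 0.0093
  sepia-eyed: (580 − 576)² / 576 = 0.0278
χ² = 0.0093 + 0.0278 = 0.0371 ≈ 0.037

0.037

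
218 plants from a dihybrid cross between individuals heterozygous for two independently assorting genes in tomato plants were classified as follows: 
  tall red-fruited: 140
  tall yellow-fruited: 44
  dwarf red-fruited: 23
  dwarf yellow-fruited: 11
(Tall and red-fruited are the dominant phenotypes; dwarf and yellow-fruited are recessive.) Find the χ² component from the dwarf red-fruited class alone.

A dihybrid F₂ with independent assortment and complete dominance at both loci gives a 9:3:3:1 phenotypic ratio.
The 9:3:3:1 ratio has 16 parts, so with N = 218 the expected counts are:
  tall red-fruited: 218 × 9/16 = 122.625
  tall yellow-fruited: 218 × 3/16 = 40.875
  dwarf red-fruited: 218 × 3/16 = 40.875
  dwarf yellow-fruited: 218 × 1/16 = 13.625
Contribution of dwarf red-fruited: (23 − 40.875)² / 40.875 = 7.8169

7.817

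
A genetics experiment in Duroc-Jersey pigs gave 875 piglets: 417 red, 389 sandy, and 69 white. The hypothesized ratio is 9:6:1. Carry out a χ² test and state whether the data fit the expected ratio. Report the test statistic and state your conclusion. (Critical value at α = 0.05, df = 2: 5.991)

26.525; not consistent

The 9:6:1 ratio has 16 parts, so with N = 875 the expected counts are:
  red: 875 × 9/16 = 492.1875
  sandy: 875 × 6/16 = 328.125
  white: 875 × 1/16 = 54.6875
χ² = Σ (O − E)² / E
  red: (417 − 492.1875)² / 492.1875 = 11.4858
  sandy: (389 − 328.125)² / 328.125 = 11.2938
  white: (69 − 54.6875)² / 54.6875 = 3.7458
χ² = 11.4858 + 11.2938 + 3.7458 = 26.5254 ≈ 26.525
Degrees of freedom = 3 − 1 = 2; critical value at α = 0.05 is 5.991.
Since 26.525 > 5.991, we reject the null hypothesis — the data do not fit the 9:6:1 ratio.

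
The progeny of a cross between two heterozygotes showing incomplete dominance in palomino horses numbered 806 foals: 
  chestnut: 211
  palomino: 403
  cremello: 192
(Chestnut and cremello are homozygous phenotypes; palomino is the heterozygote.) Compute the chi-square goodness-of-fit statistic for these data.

0.896

With incomplete dominance, a heterozygote × heterozygote cross gives a 1:2:1 phenotypic ratio.
Expected counts for N = 806 under a 1:2:1 ratio (total parts = 4):
  chestnut: 806 × 1/4 = 201.5
  palomino: 806 × 2/4 = 403
  cremello: 806 × 1/4 = 201.5
χ² = Σ (O − E)² / E
  chestnut: (211 − 201.5)² / 201.5 = 0.4479
  palomino: (403 − 403)² / 403 = 0.0000
  cremello: (192 − 201.5)² / 201.5 = 0.4479
χ² = 0.4479 + 0.0000 + 0.4479 = 0.8958 ≈ 0.896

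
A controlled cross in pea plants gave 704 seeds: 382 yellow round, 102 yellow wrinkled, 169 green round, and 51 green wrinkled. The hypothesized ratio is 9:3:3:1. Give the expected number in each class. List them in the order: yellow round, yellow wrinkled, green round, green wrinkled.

Total ratio parts = 16. Expected numbers out of 704:
  yellow round: 704 × 9/16 = 396
  yellow wrinkled: 704 × 3/16 = 132
  green round: 704 × 3/16 = 132
  green wrinkled: 704 × 1/16 = 44

396, 132, 132, 44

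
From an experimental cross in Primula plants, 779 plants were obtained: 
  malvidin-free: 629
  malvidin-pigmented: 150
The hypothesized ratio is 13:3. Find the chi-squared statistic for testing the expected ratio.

The 13:3 ratio has 16 parts, so with N = 779 the expected counts are:
  malvidin-free: 779 × 13/16 = 632.9375
  malvidin-pigmented: 779 × 3/16 = 146.0625
χ² = Σ (O − E)² / E
  malvidin-free: (629 − 632.9375)² / 632.9375 = 0.0245
  malvidin-pigmented: (150 − 146.0625)² / 146.0625 = 0.1061
χ² = 0.0245 + 0.1061 = 0.1306 ≈ 0.131

0.131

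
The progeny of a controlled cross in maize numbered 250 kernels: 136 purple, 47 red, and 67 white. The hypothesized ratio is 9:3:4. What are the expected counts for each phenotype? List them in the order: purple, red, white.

Under the 9:3:4 hypothesis (Σ ratio = 16, N = 250):
  purple: 250 × 9/16 = 140.625
  red: 250 × 3/16 = 46.875
  white: 250 × 4/16 = 62.5

140.625, 46.875, 62.5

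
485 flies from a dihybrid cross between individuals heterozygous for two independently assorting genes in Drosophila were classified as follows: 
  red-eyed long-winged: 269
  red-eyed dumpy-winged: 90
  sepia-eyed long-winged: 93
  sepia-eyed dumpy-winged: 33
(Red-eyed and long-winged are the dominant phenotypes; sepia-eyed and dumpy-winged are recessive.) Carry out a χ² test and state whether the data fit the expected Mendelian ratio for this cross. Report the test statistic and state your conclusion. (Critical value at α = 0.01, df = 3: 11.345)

0.348; consistent

A dihybrid F₂ with independent assortment and complete dominance at both loci gives a 9:3:3:1 phenotypic ratio.
The 9:3:3:1 ratio has 16 parts, so with N = 485 the expected counts are:
  red-eyed long-winged: 485 × 9/16 = 272.8125
  red-eyed dumpy-winged: 485 × 3/16 = 90.9375
  sepia-eyed long-winged: 485 × 3/16 = 90.9375
  sepia-eyed dumpy-winged: 485 × 1/16 = 30.3125
χ² = Σ (O − E)² / E
  red-eyed long-winged: (269 − 272.8125)² / 272.8125 = 0.0533
  red-eyed dumpy-winged: (90 − 90.9375)² / 90.9375 = 0.0097
  sepia-eyed long-winged: (93 − 90.9375)² / 90.9375 = 0.0468
  sepia-eyed dumpy-winged: (33 − 30.3125)² / 30.3125 = 0.2383
χ² = 0.0533 + 0.0097 + 0.0468 + 0.2383 = 0.3481 ≈ 0.348
Degrees of freedom = 4 − 1 = 3; critical value at α = 0.01 is 11.345.
Since 0.348 < 11.345, we fail to reject the null hypothesis — the data are consistent with the 9:3:3:1 ratio.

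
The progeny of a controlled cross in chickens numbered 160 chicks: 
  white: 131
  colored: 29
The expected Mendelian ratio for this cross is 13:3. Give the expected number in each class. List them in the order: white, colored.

Total ratio parts = 16. Expected numbers out of 160:
  white: 160 × 13/16 = 130
  colored: 160 × 3/16 = 30

130, 30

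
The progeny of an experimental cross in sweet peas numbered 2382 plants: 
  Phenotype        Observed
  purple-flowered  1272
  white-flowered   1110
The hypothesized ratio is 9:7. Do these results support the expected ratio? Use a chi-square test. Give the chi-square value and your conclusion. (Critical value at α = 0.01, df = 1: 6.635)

7.859; not consistent

Under the 9:7 hypothesis (Σ ratio = 16, N = 2382):
  purple-flowered: 2382 × 9/16 = 1339.875
  white-flowered: 2382 × 7/16 = 1042.125
χ² = Σ (O − E)² / E
  purple-flowered: (1272 − 1339.875)² / 1339.875 = 3.4384
  white-flowered: (1110 − 1042.125)² / 1042.125 = 4.4208
χ² = 3.4384 + 4.4208 = 7.8592 ≈ 7.859
Degrees of freedom = 2 − 1 = 1; critical value at α = 0.01 is 6.635.
Since 7.859 > 6.635, we reject the null hypothesis — the data do not fit the 9:7 ratio.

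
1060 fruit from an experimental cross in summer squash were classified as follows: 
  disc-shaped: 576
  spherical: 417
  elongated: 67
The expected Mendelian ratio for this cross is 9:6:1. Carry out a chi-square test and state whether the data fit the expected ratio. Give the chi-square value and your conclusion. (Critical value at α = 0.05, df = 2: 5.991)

1.653; consistent

The 9:6:1 ratio has 16 parts, so with N = 1060 the expected counts are:
  disc-shaped: 1060 × 9/16 = 596.25
  spherical: 1060 × 6/16 = 397.5
  elongated: 1060 × 1/16 = 66.25
χ² = Σ (O − E)² / E
  disc-shaped: (576 − 596.25)² / 596.25 = 0.6877
  spherical: (417 − 397.5)² / 397.5 = 0.9566
  elongated: (67 − 66.25)² / 66.25 = 0.0085
χ² = 0.6877 + 0.9566 + 0.0085 = 1.6528 ≈ 1.653
Degrees of freedom = 3 − 1 = 2; critical value at α = 0.05 is 5.991.
Since 1.653 < 5.991, we fail to reject the null hypothesis — the data are consistent with the 9:6:1 ratio.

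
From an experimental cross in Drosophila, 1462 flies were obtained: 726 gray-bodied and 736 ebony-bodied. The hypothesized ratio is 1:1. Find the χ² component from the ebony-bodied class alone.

0.034

Expected counts for N = 1462 under a 1:1 ratio (total parts = 2):
  gray-bodied: 1462 × 1/2 = 731
  ebony-bodied: 1462 × 1/2 = 731
Contribution of ebony-bodied: (736 − 731)² / 731 = 0.0342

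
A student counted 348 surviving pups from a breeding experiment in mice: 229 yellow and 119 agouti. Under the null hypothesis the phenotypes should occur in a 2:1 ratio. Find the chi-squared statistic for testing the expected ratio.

0.116

The 2:1 ratio has 3 parts, so with N = 348 the expected counts are:
  yellow: 348 × 2/3 = 232
  agouti: 348 × 1/3 = 116
χ² = Σ (O − E)² / E
  yellow: (229 − 232)² / 232 = 0.0388
  agouti: (119 − 116)² / 116 = 0.0776
χ² = 0.0388 + 0.0776 = 0.1164 ≈ 0.116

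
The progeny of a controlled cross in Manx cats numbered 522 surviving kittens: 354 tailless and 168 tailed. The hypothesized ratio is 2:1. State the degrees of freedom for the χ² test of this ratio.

A goodness-of-fit test with 2 phenotype classes has df = 2 − 1 = 1.

1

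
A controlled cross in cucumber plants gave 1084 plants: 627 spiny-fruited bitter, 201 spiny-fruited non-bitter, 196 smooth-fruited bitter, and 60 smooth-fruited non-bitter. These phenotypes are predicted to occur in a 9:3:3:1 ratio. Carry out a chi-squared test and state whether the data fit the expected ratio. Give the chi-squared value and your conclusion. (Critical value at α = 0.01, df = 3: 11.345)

Total ratio parts = 16. Expected numbers out of 1084:
  spiny-fruited bitter: 1084 × 9/16 = 609.75
  spiny-fruited non-bitter: 1084 × 3/16 = 203.25
  smooth-fruited bitter: 1084 × 3/16 = 203.25
  smooth-fruited non-bitter: 1084 × 1/16 = 67.75
χ² = Σ (O − E)² / E
  spiny-fruited bitter: (627 − 609.75)² / 609.75 = 0.4880
  spiny-fruited non-bitter: (201 − 203.25)² / 203.25 = 0.0249
  smooth-fruited bitter: (196 − 203.25)² / 203.25 = 0.2586
  smooth-fruited non-bitter: (60 − 67.75)² / 67.75 = 0.8865
χ² = 0.4880 + 0.0249 + 0.2586 + 0.8865 = 1.658
Degrees of freedom = 4 − 1 = 3; critical value at α = 0.01 is 11.345.
Since 1.658 < 11.345, we fail to reject the null hypothesis — the data are consistent with the 9:3:3:1 ratio.

1.658; consistent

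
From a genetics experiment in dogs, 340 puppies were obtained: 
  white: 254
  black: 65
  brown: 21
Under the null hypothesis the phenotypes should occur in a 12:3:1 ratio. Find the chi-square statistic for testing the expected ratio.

0.031

Total ratio parts = 16. Expected numbers out of 340:
  white: 340 × 12/16 = 255
  black: 340 × 3/16 = 63.75
  brown: 340 × 1/16 = 21.25
χ² = Σ (O − E)² / E
  white: (254 − 255)² / 255 = 0.0039
  black: (65 − 63.75)² / 63.75 = 0.0245
  brown: (21 − 21.25)² / 21.25 = 0.0029
χ² = 0.0039 + 0.0245 + 0.0029 = 0.0313 ≈ 0.031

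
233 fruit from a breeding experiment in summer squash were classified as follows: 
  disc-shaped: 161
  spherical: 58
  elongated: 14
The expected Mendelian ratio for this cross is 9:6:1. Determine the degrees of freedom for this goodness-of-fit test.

2

A goodness-of-fit test with 3 phenotype classes has df = 3 − 1 = 2.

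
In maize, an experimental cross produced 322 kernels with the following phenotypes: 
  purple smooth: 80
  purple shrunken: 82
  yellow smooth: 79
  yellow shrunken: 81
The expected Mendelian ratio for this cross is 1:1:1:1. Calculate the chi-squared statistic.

The 1:1:1:1 ratio has 4 parts, so with N = 322 the expected counts are:
  purple smooth: 322 × 1/4 = 80.5
  purple shrunken: 322 × 1/4 = 80.5
  yellow smooth: 322 × 1/4 = 80.5
  yellow shrunken: 322 × 1/4 = 80.5
χ² = Σ (O − E)² / E
  purple smooth: (80 − 80.5)² / 80.5 = 0.0031
  purple shrunken: (82 − 80.5)² / 80.5 = 0.0280
  yellow smooth: (79 − 80.5)² / 80.5 = 0.0280
  yellow shrunken: (81 − 80.5)² / 80.5 = 0.0031
χ² = 0.0031 + 0.0280 + 0.0280 + 0.0031 = 0.0622 ≈ 0.062

0.062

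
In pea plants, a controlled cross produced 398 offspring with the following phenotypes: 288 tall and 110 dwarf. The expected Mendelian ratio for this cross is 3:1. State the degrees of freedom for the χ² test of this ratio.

A goodness-of-fit test with 2 phenotype classes has df = 2 − 1 = 1.

1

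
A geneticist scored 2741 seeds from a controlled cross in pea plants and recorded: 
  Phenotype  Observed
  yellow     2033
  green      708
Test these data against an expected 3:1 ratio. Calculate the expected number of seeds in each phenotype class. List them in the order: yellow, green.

2055.75, 685.25

Total ratio parts = 4. Expected numbers out of 2741:
  yellow: 2741 × 3/4 = 2055.75
  green: 2741 × 1/4 = 685.25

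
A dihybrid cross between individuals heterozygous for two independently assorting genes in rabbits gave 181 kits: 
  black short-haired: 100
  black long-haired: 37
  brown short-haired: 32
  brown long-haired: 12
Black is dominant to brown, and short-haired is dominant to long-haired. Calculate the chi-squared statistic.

0.461

A dihybrid F₂ with independent assortment and complete dominance at both loci gives a 9:3:3:1 phenotypic ratio.
Expected counts for N = 181 under a 9:3:3:1 ratio (total parts = 16):
  black short-haired: 181 × 9/16 = 101.8125
  black long-haired: 181 × 3/16 = 33.9375
  brown short-haired: 181 × 3/16 = 33.9375
  brown long-haired: 181 × 1/16 = 11.3125
χ² = Σ (O − E)² / E
  black short-haired: (100 − 101.8125)² / 101.8125 = 0.0323
  black long-haired: (37 − 33.9375)² / 33.9375 = 0.2764
  brown short-haired: (32 − 33.9375)² / 33.9375 = 0.1106
  brown long-haired: (12 − 11.3125)² / 11.3125 = 0.0418
χ² = 0.0323 + 0.2764 + 0.1106 + 0.0418 = 0.4611 ≈ 0.461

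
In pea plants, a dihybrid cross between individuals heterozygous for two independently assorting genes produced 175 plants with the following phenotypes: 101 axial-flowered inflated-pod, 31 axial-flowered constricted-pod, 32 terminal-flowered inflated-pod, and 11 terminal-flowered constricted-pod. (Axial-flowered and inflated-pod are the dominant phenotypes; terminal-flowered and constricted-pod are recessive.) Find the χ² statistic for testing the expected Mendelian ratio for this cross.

0.187

A dihybrid F₂ with independent assortment and complete dominance at both loci gives a 9:3:3:1 phenotypic ratio.
The 9:3:3:1 ratio has 16 parts, so with N = 175 the expected counts are:
  axial-flowered inflated-pod: 175 × 9/16 = 98.4375
  axial-flowered constricted-pod: 175 × 3/16 = 32.8125
  terminal-flowered inflated-pod: 175 × 3/16 = 32.8125
  terminal-flowered constricted-pod: 175 × 1/16 = 10.9375
χ² = Σ (O − E)² / E
  axial-flowered inflated-pod: (101 − 98.4375)² / 98.4375 = 0.0667
  axial-flowered constricted-pod: (31 − 32.8125)² / 32.8125 = 0.1001
  terminal-flowered inflated-pod: (32 − 32.8125)² / 32.8125 = 0.0201
  terminal-flowered constricted-pod: (11 − 10.9375)² / 10.9375 = 0.0004
χ² = 0.0667 + 0.1001 + 0.0201 + 0.0004 = 0.1873 ≈ 0.187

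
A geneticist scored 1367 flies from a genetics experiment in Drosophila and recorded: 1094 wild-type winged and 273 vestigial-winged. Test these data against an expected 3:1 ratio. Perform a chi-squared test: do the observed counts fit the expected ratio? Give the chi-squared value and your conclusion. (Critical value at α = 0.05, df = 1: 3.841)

18.441; not consistent

Total ratio parts = 4. Expected numbers out of 1367:
  wild-type winged: 1367 × 3/4 = 1025.25
  vestigial-winged: 1367 × 1/4 = 341.75
χ² = Σ (O − E)² / E
  wild-type winged: (1094 − 1025.25)² / 1025.25 = 4.6102
  vestigial-winged: (273 − 341.75)² / 341.75 = 13.8305
χ² = 4.6102 + 13.8305 = 18.4407 ≈ 18.441
Degrees of freedom = 2 − 1 = 1; critical value at α = 0.05 is 3.841.
Since 18.441 > 3.841, we reject the null hypothesis — the data do not fit the 3:1 ratio.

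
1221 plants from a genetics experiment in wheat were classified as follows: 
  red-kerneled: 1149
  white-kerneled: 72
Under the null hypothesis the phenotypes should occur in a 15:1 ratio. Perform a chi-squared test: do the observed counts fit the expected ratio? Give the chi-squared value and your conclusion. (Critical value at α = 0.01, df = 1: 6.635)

Under the 15:1 hypothesis (Σ ratio = 16, N = 1221):
  red-kerneled: 1221 × 15/16 = 1144.6875
  white-kerneled: 1221 × 1/16 = 76.3125
χ² = Σ (O − E)² / E
  red-kerneled: (1149 − 1144.6875)² / 1144.6875 = 0.0162
  white-kerneled: (72 − 76.3125)² / 76.3125 = 0.2437
χ² = 0.0162 + 0.2437 = 0.2599 ≈ 0.260
Degrees of freedom = 2 − 1 = 1; critical value at α = 0.01 is 6.635.
Since 0.260 < 6.635, we fail to reject the null hypothesis — the data are consistent with the 15:1 ratio.

0.260; consistent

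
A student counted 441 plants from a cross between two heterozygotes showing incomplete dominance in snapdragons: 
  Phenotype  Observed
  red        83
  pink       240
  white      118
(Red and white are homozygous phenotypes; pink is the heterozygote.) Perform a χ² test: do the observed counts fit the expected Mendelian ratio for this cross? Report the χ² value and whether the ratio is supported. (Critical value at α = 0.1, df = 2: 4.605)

9.005; not consistent

With incomplete dominance, a heterozygote × heterozygote cross gives a 1:2:1 phenotypic ratio.
Expected counts for N = 441 under a 1:2:1 ratio (total parts = 4):
  red: 441 × 1/4 = 110.25
  pink: 441 × 2/4 = 220.5
  white: 441 × 1/4 = 110.25
χ² = Σ (O − E)² / E
  red: (83 − 110.25)² / 110.25 = 6.7353
  pink: (240 − 220.5)² / 220.5 = 1.7245
  white: (118 − 110.25)² / 110.25 = 0.5448
χ² = 6.7353 + 1.7245 + 0.5448 = 9.0046 ≈ 9.005
Degrees of freedom = 3 − 1 = 2; critical value at α = 0.1 is 4.605.
Since 9.005 > 4.605, we reject the null hypothesis — the data do not fit the 1:2:1 ratio.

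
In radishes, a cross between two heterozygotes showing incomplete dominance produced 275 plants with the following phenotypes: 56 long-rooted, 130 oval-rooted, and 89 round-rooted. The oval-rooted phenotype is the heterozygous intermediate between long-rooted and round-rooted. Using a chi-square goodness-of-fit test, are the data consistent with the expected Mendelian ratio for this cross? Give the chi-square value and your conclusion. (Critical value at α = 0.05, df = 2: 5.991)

With incomplete dominance, a heterozygote × heterozygote cross gives a 1:2:1 phenotypic ratio.
The 1:2:1 ratio has 4 parts, so with N = 275 the expected counts are:
  long-rooted: 275 × 1/4 = 68.75
  oval-rooted: 275 × 2/4 = 137.5
  round-rooted: 275 × 1/4 = 68.75
χ² = Σ (O − E)² / E
  long-rooted: (56 − 68.75)² / 68.75 = 2.3645
  oval-rooted: (130 − 137.5)² / 137.5 = 0.4091
  round-rooted: (89 − 68.75)² / 68.75 = 5.9645
χ² = 2.3645 + 0.4091 + 5.9645 = 8.7381 ≈ 8.738
Degrees of freedom = 3 − 1 = 2; critical value at α = 0.05 is 5.991.
Since 8.738 > 5.991, we reject the null hypothesis — the data do not fit the 1:2:1 ratio.

8.738; not consistent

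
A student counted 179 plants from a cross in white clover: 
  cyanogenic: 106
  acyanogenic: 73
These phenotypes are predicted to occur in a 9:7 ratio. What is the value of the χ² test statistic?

Total ratio parts = 16. Expected numbers out of 179:
  cyanogenic: 179 × 9/16 = 100.6875
  acyanogenic: 179 × 7/16 = 78.3125
χ² = Σ (O − E)² / E
  cyanogenic: (106 − 100.6875)² / 100.6875 = 0.2803
  acyanogenic: (73 − 78.3125)² / 78.3125 = 0.3604
χ² = 0.2803 + 0.3604 = 0.6407 ≈ 0.641

0.641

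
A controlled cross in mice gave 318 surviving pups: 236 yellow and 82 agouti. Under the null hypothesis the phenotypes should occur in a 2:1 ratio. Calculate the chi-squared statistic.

Under the 2:1 hypothesis (Σ ratio = 3, N = 318):
  yellow: 318 × 2/3 = 212
  agouti: 318 × 1/3 = 106
χ² = Σ (O − E)² / E
  yellow: (236 − 212)² / 212 = 2.7170
  agouti: (82 − 106)² / 106 = 5.4340
χ² = 2.7170 + 5.4340 = 8.151

8.151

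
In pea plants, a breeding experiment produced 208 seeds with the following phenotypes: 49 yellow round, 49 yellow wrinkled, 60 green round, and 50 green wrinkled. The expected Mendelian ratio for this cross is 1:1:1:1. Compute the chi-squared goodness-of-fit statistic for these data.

1.654

Expected counts for N = 208 under a 1:1:1:1 ratio (total parts = 4):
  yellow round: 208 × 1/4 = 52
  yellow wrinkled: 208 × 1/4 = 52
  green round: 208 × 1/4 = 52
  green wrinkled: 208 × 1/4 = 52
χ² = Σ (O − E)² / E
  yellow round: (49 − 52)² / 52 = 0.1731
  yellow wrinkled: (49 − 52)² / 52 = 0.1731
  green round: (60 − 52)² / 52 = 1.2308
  green wrinkled: (50 − 52)² / 52 = 0.0769
χ² = 0.1731 + 0.1731 + 1.2308 + 0.0769 = 1.6539 ≈ 1.654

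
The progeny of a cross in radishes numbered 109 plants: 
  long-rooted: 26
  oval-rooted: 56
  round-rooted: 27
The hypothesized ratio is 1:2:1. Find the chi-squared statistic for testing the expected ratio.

0.101

Total ratio parts = 4. Expected numbers out of 109:
  long-rooted: 109 × 1/4 = 27.25
  oval-rooted: 109 × 2/4 = 54.5
  round-rooted: 109 × 1/4 = 27.25
χ² = Σ (O − E)² / E
  long-rooted: (26 − 27.25)² / 27.25 = 0.0573
  oval-rooted: (56 − 54.5)² / 54.5 = 0.0413
  round-rooted: (27 − 27.25)² / 27.25 = 0.0023
χ² = 0.0573 + 0.0413 + 0.0023 = 0.1009 ≈ 0.101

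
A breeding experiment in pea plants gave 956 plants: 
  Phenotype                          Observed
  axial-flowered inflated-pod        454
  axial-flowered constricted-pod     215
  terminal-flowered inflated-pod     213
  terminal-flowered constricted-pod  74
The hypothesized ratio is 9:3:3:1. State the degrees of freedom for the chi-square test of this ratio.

A goodness-of-fit test with 4 phenotype classes has df = 4 − 1 = 3.

3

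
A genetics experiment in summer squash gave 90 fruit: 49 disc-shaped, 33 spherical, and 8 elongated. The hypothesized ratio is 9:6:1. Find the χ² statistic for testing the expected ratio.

Expected counts for N = 90 under a 9:6:1 ratio (total parts = 16):
  disc-shaped: 90 × 9/16 = 50.625
  spherical: 90 × 6/16 = 33.75
  elongated: 90 × 1/16 = 5.625
χ² = Σ (O − E)² / E
  disc-shaped: (49 − 50.625)² / 50.625 = 0.0522
  spherical: (33 − 33.75)² / 33.75 = 0.0167
  elongated: (8 − 5.625)² / 5.625 = 1.0028
χ² = 0.0522 + 0.0167 + 1.0028 = 1.0717 ≈ 1.072

1.072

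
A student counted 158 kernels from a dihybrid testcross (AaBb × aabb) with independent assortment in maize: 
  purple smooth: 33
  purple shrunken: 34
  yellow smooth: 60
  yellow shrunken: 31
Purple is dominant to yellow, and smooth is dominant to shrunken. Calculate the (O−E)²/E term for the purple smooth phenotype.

1.070

A dihybrid testcross with independent assortment gives a 1:1:1:1 ratio.
The 1:1:1:1 ratio has 4 parts, so with N = 158 the expected counts are:
  purple smooth: 158 × 1/4 = 39.5
  purple shrunken: 158 × 1/4 = 39.5
  yellow smooth: 158 × 1/4 = 39.5
  yellow shrunken: 158 × 1/4 = 39.5
Contribution of purple smooth: (33 − 39.5)² / 39.5 = 1.0696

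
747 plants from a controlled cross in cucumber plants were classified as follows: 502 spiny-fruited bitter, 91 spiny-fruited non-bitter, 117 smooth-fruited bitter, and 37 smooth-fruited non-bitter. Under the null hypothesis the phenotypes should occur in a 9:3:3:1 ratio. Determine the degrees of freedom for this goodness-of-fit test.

3

A goodness-of-fit test with 4 phenotype classes has df = 4 − 1 = 3.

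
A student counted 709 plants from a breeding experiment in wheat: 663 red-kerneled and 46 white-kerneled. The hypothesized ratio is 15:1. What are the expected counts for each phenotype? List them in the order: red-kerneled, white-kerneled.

Expected counts for N = 709 under a 15:1 ratio (total parts = 16):
  red-kerneled: 709 × 15/16 = 664.6875
  white-kerneled: 709 × 1/16 = 44.3125

664.6875, 44.3125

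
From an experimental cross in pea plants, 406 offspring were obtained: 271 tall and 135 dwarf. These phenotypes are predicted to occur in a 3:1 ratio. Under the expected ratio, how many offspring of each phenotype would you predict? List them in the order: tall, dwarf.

Expected counts for N = 406 under a 3:1 ratio (total parts = 4):
  tall: 406 × 3/4 = 304.5
  dwarf: 406 × 1/4 = 101.5

304.5, 101.5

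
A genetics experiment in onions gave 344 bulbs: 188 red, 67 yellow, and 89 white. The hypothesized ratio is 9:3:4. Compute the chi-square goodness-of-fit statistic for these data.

0.358

The 9:3:4 ratio has 16 parts, so with N = 344 the expected counts are:
  red: 344 × 9/16 = 193.5
  yellow: 344 × 3/16 = 64.5
  white: 344 × 4/16 = 86
χ² = Σ (O − E)² / E
  red: (188 − 193.5)² / 193.5 = 0.1563
  yellow: (67 − 64.5)² / 64.5 = 0.0969
  white: (89 − 86)² / 86 = 0.1047
χ² = 0.1563 + 0.0969 + 0.1047 = 0.3579 ≈ 0.358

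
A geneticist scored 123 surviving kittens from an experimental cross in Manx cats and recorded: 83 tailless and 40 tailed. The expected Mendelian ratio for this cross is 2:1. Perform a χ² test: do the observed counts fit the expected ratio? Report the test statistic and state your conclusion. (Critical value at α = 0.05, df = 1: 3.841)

The 2:1 ratio has 3 parts, so with N = 123 the expected counts are:
  tailless: 123 × 2/3 = 82
  tailed: 123 × 1/3 = 41
χ² = Σ (O − E)² / E
  tailless: (83 − 82)² / 82 = 0.0122
  tailed: (40 − 41)² / 41 = 0.0244
χ² = 0.0122 + 0.0244 = 0.0366 ≈ 0.037
Degrees of freedom = 2 − 1 = 1; critical value at α = 0.05 is 3.841.
Since 0.037 < 3.841, we fail to reject the null hypothesis — the data are consistent with the 2:1 ratio.

0.037; consistent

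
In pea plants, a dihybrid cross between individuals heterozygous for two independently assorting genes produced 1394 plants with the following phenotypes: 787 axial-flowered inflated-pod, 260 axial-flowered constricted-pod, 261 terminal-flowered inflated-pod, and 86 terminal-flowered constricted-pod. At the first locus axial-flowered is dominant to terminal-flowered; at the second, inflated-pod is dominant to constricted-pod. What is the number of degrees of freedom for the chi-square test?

3

A dihybrid F₂ with independent assortment and complete dominance at both loci gives a 9:3:3:1 phenotypic ratio.
A goodness-of-fit test with 4 phenotype classes has df = 4 − 1 = 3.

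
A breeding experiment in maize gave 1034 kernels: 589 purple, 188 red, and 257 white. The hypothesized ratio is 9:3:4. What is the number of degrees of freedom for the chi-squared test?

2

A goodness-of-fit test with 3 phenotype classes has df = 3 − 1 = 2.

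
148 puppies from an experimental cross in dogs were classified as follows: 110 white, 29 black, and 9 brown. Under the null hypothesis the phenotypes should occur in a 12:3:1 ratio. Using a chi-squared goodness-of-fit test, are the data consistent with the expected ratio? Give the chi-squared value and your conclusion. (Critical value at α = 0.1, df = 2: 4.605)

0.072; consistent

Under the 12:3:1 hypothesis (Σ ratio = 16, N = 148):
  white: 148 × 12/16 = 111
  black: 148 × 3/16 = 27.75
  brown: 148 × 1/16 = 9.25
χ² = Σ (O − E)² / E
  white: (110 − 111)² / 111 = 0.0090
  black: (29 − 27.75)² / 27.75 = 0.0563
  brown: (9 − 9.25)² / 9.25 = 0.0068
χ² = 0.0090 + 0.0563 + 0.0068 = 0.0721 ≈ 0.072
Degrees of freedom = 3 − 1 = 2; critical value at α = 0.1 is 4.605.
Since 0.072 < 4.605, we fail to reject the null hypothesis — the data are consistent with the 12:3:1 ratio.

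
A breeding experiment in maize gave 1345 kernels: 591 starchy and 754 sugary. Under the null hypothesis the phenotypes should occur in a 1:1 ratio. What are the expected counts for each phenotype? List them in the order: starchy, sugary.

672.5, 672.5

Expected counts for N = 1345 under a 1:1 ratio (total parts = 2):
  starchy: 1345 × 1/2 = 672.5
  sugary: 1345 × 1/2 = 672.5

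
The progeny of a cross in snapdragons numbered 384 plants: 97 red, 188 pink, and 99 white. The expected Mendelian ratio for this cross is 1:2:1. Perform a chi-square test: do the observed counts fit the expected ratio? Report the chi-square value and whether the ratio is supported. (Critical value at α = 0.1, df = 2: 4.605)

Under the 1:2:1 hypothesis (Σ ratio = 4, N = 384):
  red: 384 × 1/4 = 96
  pink: 384 × 2/4 = 192
  white: 384 × 1/4 = 96
χ² = Σ (O − E)² / E
  red: (97 − 96)² / 96 = 0.0104
  pink: (188 − 192)² / 192 = 0.0833
  white: (99 − 96)² / 96 = 0.0938
χ² = 0.0104 + 0.0833 + 0.0938 = 0.1875 ≈ 0.188
Degrees of freedom = 3 − 1 = 2; critical value at α = 0.1 is 4.605.
Since 0.188 < 4.605, we fail to reject the null hypothesis — the data are consistent with the 1:2:1 ratio.

0.188; consistent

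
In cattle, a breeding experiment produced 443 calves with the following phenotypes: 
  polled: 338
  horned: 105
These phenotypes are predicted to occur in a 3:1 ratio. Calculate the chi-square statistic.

0.398

The 3:1 ratio has 4 parts, so with N = 443 the expected counts are:
  polled: 443 × 3/4 = 332.25
  horned: 443 × 1/4 = 110.75
χ² = Σ (O − E)² / E
  polled: (338 − 332.25)² / 332.25 = 0.0995
  horned: (105 − 110.75)² / 110.75 = 0.2985
χ² = 0.0995 + 0.2985 = 0.398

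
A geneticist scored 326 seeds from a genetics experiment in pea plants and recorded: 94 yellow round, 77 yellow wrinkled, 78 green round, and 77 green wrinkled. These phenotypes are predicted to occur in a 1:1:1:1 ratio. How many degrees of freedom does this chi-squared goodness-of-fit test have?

3

A goodness-of-fit test with 4 phenotype classes has df = 4 − 1 = 3.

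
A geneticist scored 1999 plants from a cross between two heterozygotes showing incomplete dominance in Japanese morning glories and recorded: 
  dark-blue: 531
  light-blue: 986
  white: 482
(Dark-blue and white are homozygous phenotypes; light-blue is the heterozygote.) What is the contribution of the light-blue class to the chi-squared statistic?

With incomplete dominance, a heterozygote × heterozygote cross gives a 1:2:1 phenotypic ratio.
Expected counts for N = 1999 under a 1:2:1 ratio (total parts = 4):
  dark-blue: 1999 × 1/4 = 499.75
  light-blue: 1999 × 2/4 = 999.5
  white: 1999 × 1/4 = 499.75
Contribution of light-blue: (986 − 999.5)² / 999.5 = 0.1823

0.182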